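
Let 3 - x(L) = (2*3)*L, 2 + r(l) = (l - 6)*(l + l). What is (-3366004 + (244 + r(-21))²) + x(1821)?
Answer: -1483551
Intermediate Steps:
r(l) = -2 + 2*l*(-6 + l) (r(l) = -2 + (l - 6)*(l + l) = -2 + (-6 + l)*(2*l) = -2 + 2*l*(-6 + l))
x(L) = 3 - 6*L (x(L) = 3 - 2*3*L = 3 - 6*L)
(-3366004 + (244 + r(-21))²) + x(1821) = (-3366004 + (244 + (-2 - 12*(-21) + 2*(-21)²))²) + (3 - 6*1821) = (-3366004 + (244 + (-2 + 252 + 2*441))²) + (3 - 10926) = (-3366004 + (244 + (-2 + 252 + 882))²) - 10923 = (-3366004 + (244 + 1132)²) - 10923 = (-3366004 + 1376²) - 10923 = (-3366004 + 1893376) - 10923 = -1472628 - 10923 = -1483551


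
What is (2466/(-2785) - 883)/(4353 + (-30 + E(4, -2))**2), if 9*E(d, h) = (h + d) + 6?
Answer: -199391301/1173145045 ≈ -0.16996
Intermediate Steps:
E(d, h) = 2/3 + d/9 + h/9 (E(d, h) = ((h + d) + 6)/9 = ((d + h) + 6)/9 = (6 + d + h)/9 = 2/3 + d/9 + h/9)
(2466/(-2785) - 883)/(4353 + (-30 + E(4, -2))**2) = (2466/(-2785) - 883)/(4353 + (-30 + (2/3 + (1/9)*4 + (1/9)*(-2)))**2) = (2466*(-1/2785) - 883)/(4353 + (-30 + (2/3 + 4/9 - 2/9))**2) = (-2466/2785 - 883)/(4353 + (-30 + 8/9)**2) = -2461621/(2785*(4353 + (-262/9)**2)) = -2461621/(2785*(4353 + 68644/81)) = -2461621/(2785*421237/81) = -2461621/2785*81/421237 = -199391301/1173145045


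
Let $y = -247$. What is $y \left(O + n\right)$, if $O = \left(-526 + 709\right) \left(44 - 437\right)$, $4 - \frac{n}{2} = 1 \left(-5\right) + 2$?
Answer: $17760535$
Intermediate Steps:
$n = 14$ ($n = 8 - 2 \left(1 \left(-5\right) + 2\right) = 8 - 2 \left(-5 + 2\right) = 8 - -6 = 8 + 6 = 14$)
$O = -71919$ ($O = 183 \left(-393\right) = -71919$)
$y \left(O + n\right) = - 247 \left(-71919 + 14\right) = \left(-247\right) \left(-71905\right) = 17760535$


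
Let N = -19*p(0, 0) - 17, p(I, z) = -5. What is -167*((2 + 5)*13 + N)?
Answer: -28223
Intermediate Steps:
N = 78 (N = -19*(-5) - 17 = 95 - 17 = 78)
-167*((2 + 5)*13 + N) = -167*((2 + 5)*13 + 78) = -167*(7*13 + 78) = -167*(91 + 78) = -167*169 = -28223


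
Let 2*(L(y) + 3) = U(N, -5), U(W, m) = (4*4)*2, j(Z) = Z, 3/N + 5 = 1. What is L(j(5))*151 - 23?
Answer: 1940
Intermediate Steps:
N = -3/4 (N = 3/(-5 + 1) = 3/(-4) = 3*(-1/4) = -3/4 ≈ -0.75000)
U(W, m) = 32 (U(W, m) = 16*2 = 32)
L(y) = 13 (L(y) = -3 + (1/2)*32 = -3 + 16 = 13)
L(j(5))*151 - 23 = 13*151 - 23 = 1963 - 23 = 1940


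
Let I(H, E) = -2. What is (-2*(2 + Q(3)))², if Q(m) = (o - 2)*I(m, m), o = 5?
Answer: 64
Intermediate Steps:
Q(m) = -6 (Q(m) = (5 - 2)*(-2) = 3*(-2) = -6)
(-2*(2 + Q(3)))² = (-2*(2 - 6))² = (-2*(-4))² = 8² = 64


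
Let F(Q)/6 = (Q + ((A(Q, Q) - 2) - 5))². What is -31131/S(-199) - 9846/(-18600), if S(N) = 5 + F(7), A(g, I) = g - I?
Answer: -19299579/3100 ≈ -6225.7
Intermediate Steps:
F(Q) = 6*(-7 + Q)² (F(Q) = 6*(Q + (((Q - Q) - 2) - 5))² = 6*(Q + ((0 - 2) - 5))² = 6*(Q + (-2 - 5))² = 6*(Q - 7)² = 6*(-7 + Q)²)
S(N) = 5 (S(N) = 5 + 6*(-7 + 7)² = 5 + 6*0² = 5 + 6*0 = 5 + 0 = 5)
-31131/S(-199) - 9846/(-18600) = -31131/5 - 9846/(-18600) = -31131*⅕ - 9846*(-1/18600) = -31131/5 + 1641/3100 = -19299579/3100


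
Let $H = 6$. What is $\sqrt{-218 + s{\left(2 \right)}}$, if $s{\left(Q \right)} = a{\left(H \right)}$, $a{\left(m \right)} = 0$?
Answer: $i \sqrt{218} \approx 14.765 i$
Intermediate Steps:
$s{\left(Q \right)} = 0$
$\sqrt{-218 + s{\left(2 \right)}} = \sqrt{-218 + 0} = \sqrt{-218} = i \sqrt{218}$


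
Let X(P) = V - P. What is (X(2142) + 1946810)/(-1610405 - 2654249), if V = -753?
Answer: -1943915/4264654 ≈ -0.45582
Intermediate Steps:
X(P) = -753 - P
(X(2142) + 1946810)/(-1610405 - 2654249) = ((-753 - 1*2142) + 1946810)/(-1610405 - 2654249) = ((-753 - 2142) + 1946810)/(-4264654) = (-2895 + 1946810)*(-1/4264654) = 1943915*(-1/4264654) = -1943915/4264654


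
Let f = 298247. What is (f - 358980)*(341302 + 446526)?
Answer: -47847157924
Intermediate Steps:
(f - 358980)*(341302 + 446526) = (298247 - 358980)*(341302 + 446526) = -60733*787828 = -47847157924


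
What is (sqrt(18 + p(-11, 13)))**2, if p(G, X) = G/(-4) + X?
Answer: 135/4 ≈ 33.750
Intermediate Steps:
p(G, X) = X - G/4 (p(G, X) = G*(-1/4) + X = -G/4 + X = X - G/4)
(sqrt(18 + p(-11, 13)))**2 = (sqrt(18 + (13 - 1/4*(-11))))**2 = (sqrt(18 + (13 + 11/4)))**2 = (sqrt(18 + 63/4))**2 = (sqrt(135/4))**2 = (3*sqrt(15)/2)**2 = 135/4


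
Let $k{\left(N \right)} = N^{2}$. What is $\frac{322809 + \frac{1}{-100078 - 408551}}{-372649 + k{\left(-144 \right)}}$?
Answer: $- \frac{164190018860}{178993157277} \approx -0.9173$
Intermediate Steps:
$\frac{322809 + \frac{1}{-100078 - 408551}}{-372649 + k{\left(-144 \right)}} = \frac{322809 + \frac{1}{-100078 - 408551}}{-372649 + \left(-144\right)^{2}} = \frac{322809 + \frac{1}{-508629}}{-372649 + 20736} = \frac{322809 - \frac{1}{508629}}{-351913} = \frac{164190018860}{508629} \left(- \frac{1}{351913}\right) = - \frac{164190018860}{178993157277}$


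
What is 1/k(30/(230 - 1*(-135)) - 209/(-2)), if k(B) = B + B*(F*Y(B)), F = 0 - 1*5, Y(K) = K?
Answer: -21316/1163482531 ≈ -1.8321e-5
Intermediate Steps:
F = -5 (F = 0 - 5 = -5)
k(B) = B - 5*B**2 (k(B) = B + B*(-5*B) = B - 5*B**2)
1/k(30/(230 - 1*(-135)) - 209/(-2)) = 1/((30/(230 - 1*(-135)) - 209/(-2))*(1 - 5*(30/(230 - 1*(-135)) - 209/(-2)))) = 1/((30/(230 + 135) - 209*(-1/2))*(1 - 5*(30/(230 + 135) - 209*(-1/2)))) = 1/((30/365 + 209/2)*(1 - 5*(30/365 + 209/2))) = 1/((30*(1/365) + 209/2)*(1 - 5*(30*(1/365) + 209/2))) = 1/((6/73 + 209/2)*(1 - 5*(6/73 + 209/2))) = 1/(15269*(1 - 5*15269/146)/146) = 1/(15269*(1 - 76345/146)/146) = 1/((15269/146)*(-76199/146)) = 1/(-1163482531/21316) = -21316/1163482531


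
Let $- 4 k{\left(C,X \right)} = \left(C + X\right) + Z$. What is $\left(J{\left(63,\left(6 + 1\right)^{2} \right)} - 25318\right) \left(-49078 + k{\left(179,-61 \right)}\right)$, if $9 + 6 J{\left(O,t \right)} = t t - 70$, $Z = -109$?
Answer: $\frac{4894478851}{4} \approx 1.2236 \cdot 10^{9}$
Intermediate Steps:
$k{\left(C,X \right)} = \frac{109}{4} - \frac{C}{4} - \frac{X}{4}$ ($k{\left(C,X \right)} = - \frac{\left(C + X\right) - 109}{4} = - \frac{-109 + C + X}{4} = \frac{109}{4} - \frac{C}{4} - \frac{X}{4}$)
$J{\left(O,t \right)} = - \frac{79}{6} + \frac{t^{2}}{6}$ ($J{\left(O,t \right)} = - \frac{3}{2} + \frac{t t - 70}{6} = - \frac{3}{2} + \frac{t^{2} - 70}{6} = - \frac{3}{2} + \frac{-70 + t^{2}}{6} = - \frac{3}{2} + \left(- \frac{35}{3} + \frac{t^{2}}{6}\right) = - \frac{79}{6} + \frac{t^{2}}{6}$)
$\left(J{\left(63,\left(6 + 1\right)^{2} \right)} - 25318\right) \left(-49078 + k{\left(179,-61 \right)}\right) = \left(\left(- \frac{79}{6} + \frac{\left(\left(6 + 1\right)^{2}\right)^{2}}{6}\right) - 25318\right) \left(-49078 - \frac{9}{4}\right) = \left(\left(- \frac{79}{6} + \frac{\left(7^{2}\right)^{2}}{6}\right) - 25318\right) \left(-49078 + \left(\frac{109}{4} - \frac{179}{4} + \frac{61}{4}\right)\right) = \left(\left(- \frac{79}{6} + \frac{49^{2}}{6}\right) - 25318\right) \left(-49078 - \frac{9}{4}\right) = \left(\left(- \frac{79}{6} + \frac{1}{6} \cdot 2401\right) - 25318\right) \left(- \frac{196321}{4}\right) = \left(\left(- \frac{79}{6} + \frac{2401}{6}\right) - 25318\right) \left(- \frac{196321}{4}\right) = \left(387 - 25318\right) \left(- \frac{196321}{4}\right) = \left(-24931\right) \left(- \frac{196321}{4}\right) = \frac{4894478851}{4}$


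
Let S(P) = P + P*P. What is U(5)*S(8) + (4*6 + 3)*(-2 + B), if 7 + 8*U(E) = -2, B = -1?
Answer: -162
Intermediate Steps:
U(E) = -9/8 (U(E) = -7/8 + (1/8)*(-2) = -7/8 - 1/4 = -9/8)
S(P) = P + P**2
U(5)*S(8) + (4*6 + 3)*(-2 + B) = -9*(1 + 8) + (4*6 + 3)*(-2 - 1) = -9*9 + (24 + 3)*(-3) = -9/8*72 + 27*(-3) = -81 - 81 = -162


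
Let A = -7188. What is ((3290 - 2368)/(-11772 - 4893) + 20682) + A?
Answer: 224876588/16665 ≈ 13494.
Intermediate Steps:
((3290 - 2368)/(-11772 - 4893) + 20682) + A = ((3290 - 2368)/(-11772 - 4893) + 20682) - 7188 = (922/(-16665) + 20682) - 7188 = (922*(-1/16665) + 20682) - 7188 = (-922/16665 + 20682) - 7188 = 344664608/16665 - 7188 = 224876588/16665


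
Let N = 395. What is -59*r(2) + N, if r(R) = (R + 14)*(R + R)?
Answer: -3381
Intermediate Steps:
r(R) = 2*R*(14 + R) (r(R) = (14 + R)*(2*R) = 2*R*(14 + R))
-59*r(2) + N = -118*2*(14 + 2) + 395 = -118*2*16 + 395 = -59*64 + 395 = -3776 + 395 = -3381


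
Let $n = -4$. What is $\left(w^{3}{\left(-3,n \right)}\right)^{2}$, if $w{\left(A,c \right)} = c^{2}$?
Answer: $16777216$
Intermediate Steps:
$\left(w^{3}{\left(-3,n \right)}\right)^{2} = \left(\left(\left(-4\right)^{2}\right)^{3}\right)^{2} = \left(16^{3}\right)^{2} = 4096^{2} = 16777216$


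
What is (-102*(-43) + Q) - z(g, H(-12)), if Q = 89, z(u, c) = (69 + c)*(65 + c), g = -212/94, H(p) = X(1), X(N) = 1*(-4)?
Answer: 510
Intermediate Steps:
X(N) = -4
H(p) = -4
g = -106/47 (g = -212*1/94 = -106/47 ≈ -2.2553)
z(u, c) = (65 + c)*(69 + c)
(-102*(-43) + Q) - z(g, H(-12)) = (-102*(-43) + 89) - (4485 + (-4)² + 134*(-4)) = (4386 + 89) - (4485 + 16 - 536) = 4475 - 1*3965 = 4475 - 3965 = 510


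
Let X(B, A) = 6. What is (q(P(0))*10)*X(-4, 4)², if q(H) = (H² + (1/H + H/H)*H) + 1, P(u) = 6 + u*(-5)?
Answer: 15840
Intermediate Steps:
P(u) = 6 - 5*u
q(H) = 1 + H² + H*(1 + 1/H) (q(H) = (H² + (1/H + 1)*H) + 1 = (H² + (1 + 1/H)*H) + 1 = (H² + H*(1 + 1/H)) + 1 = 1 + H² + H*(1 + 1/H))
(q(P(0))*10)*X(-4, 4)² = ((2 + (6 - 5*0) + (6 - 5*0)²)*10)*6² = ((2 + (6 + 0) + (6 + 0)²)*10)*36 = ((2 + 6 + 6²)*10)*36 = ((2 + 6 + 36)*10)*36 = (44*10)*36 = 440*36 = 15840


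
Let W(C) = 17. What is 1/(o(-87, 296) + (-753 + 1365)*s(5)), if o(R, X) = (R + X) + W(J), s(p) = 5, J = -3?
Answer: 1/3286 ≈ 0.00030432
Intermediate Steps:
o(R, X) = 17 + R + X (o(R, X) = (R + X) + 17 = 17 + R + X)
1/(o(-87, 296) + (-753 + 1365)*s(5)) = 1/((17 - 87 + 296) + (-753 + 1365)*5) = 1/(226 + 612*5) = 1/(226 + 3060) = 1/3286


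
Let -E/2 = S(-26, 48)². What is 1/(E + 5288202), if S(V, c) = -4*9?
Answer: 1/5285610 ≈ 1.8919e-7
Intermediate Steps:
S(V, c) = -36
E = -2592 (E = -2*(-36)² = -2*1296 = -2592)
1/(E + 5288202) = 1/(-2592 + 5288202) = 1/5285610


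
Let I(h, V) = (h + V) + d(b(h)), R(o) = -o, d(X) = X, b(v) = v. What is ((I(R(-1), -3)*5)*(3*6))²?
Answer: 8100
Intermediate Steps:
I(h, V) = V + 2*h (I(h, V) = (h + V) + h = (V + h) + h = V + 2*h)
((I(R(-1), -3)*5)*(3*6))² = (((-3 + 2*(-1*(-1)))*5)*(3*6))² = (((-3 + 2*1)*5)*18)² = (((-3 + 2)*5)*18)² = (-1*5*18)² = (-5*18)² = (-90)² = 8100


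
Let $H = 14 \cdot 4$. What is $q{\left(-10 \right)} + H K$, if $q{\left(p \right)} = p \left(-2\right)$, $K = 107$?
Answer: $6012$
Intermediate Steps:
$H = 56$
$q{\left(p \right)} = - 2 p$
$q{\left(-10 \right)} + H K = \left(-2\right) \left(-10\right) + 56 \cdot 107 = 20 + 5992 = 6012$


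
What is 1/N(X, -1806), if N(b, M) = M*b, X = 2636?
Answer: -1/4760616 ≈ -2.1006e-7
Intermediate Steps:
1/N(X, -1806) = 1/(-1806*2636) = 1/(-4760616) = -1/4760616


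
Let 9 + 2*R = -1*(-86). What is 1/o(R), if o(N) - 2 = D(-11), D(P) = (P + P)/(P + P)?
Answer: ⅓ ≈ 0.33333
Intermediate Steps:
R = 77/2 (R = -9/2 + (-1*(-86))/2 = -9/2 + (½)*86 = -9/2 + 43 = 77/2 ≈ 38.500)
D(P) = 1 (D(P) = (2*P)/((2*P)) = (2*P)*(1/(2*P)) = 1)
o(N) = 3 (o(N) = 2 + 1 = 3)
1/o(R) = 1/3 = ⅓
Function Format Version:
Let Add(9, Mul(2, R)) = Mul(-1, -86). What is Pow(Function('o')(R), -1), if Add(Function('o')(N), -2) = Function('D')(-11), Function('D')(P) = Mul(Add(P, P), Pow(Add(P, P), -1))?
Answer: Rational(1, 3) ≈ 0.33333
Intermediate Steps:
R = Rational(77, 2) (R = Add(Rational(-9, 2), Mul(Rational(1, 2), Mul(-1, -86))) = Add(Rational(-9, 2), Mul(Rational(1, 2), 86)) = Add(Rational(-9, 2), 43) = Rational(77, 2) ≈ 38.500)
Function('D')(P) = 1 (Function('D')(P) = Mul(Mul(2, P), Pow(Mul(2, P), -1)) = Mul(Mul(2, P), Mul(Rational(1, 2), Pow(P, -1))) = 1)
Function('o')(N) = 3 (Function('o')(N) = Add(2, 1) = 3)
Pow(Function('o')(R), -1) = Pow(3, -1) = Rational(1, 3)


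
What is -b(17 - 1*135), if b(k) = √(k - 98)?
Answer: -6*I*√6 ≈ -14.697*I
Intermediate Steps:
b(k) = √(-98 + k)
-b(17 - 1*135) = -√(-98 + (17 - 1*135)) = -√(-98 + (17 - 135)) = -√(-98 - 118) = -√(-216) = -6*I*√6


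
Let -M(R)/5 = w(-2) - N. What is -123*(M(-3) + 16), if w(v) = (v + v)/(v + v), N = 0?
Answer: -1353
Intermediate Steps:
w(v) = 1 (w(v) = (2*v)/((2*v)) = (2*v)*(1/(2*v)) = 1)
M(R) = -5 (M(R) = -5*(1 - 1*0) = -5*(1 + 0) = -5*1 = -5)
-123*(M(-3) + 16) = -123*(-5 + 16) = -123*11 = -1353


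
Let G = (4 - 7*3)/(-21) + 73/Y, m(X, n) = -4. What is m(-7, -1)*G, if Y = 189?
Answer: -904/189 ≈ -4.7831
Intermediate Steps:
G = 226/189 (G = (4 - 7*3)/(-21) + 73/189 = (4 - 21)*(-1/21) + 73*(1/189) = -17*(-1/21) + 73/189 = 17/21 + 73/189 = 226/189 ≈ 1.1958)
m(-7, -1)*G = -4*226/189 = -904/189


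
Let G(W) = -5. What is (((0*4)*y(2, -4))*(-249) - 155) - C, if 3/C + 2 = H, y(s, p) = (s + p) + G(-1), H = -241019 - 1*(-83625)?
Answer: -24396377/157396 ≈ -155.00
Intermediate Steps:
H = -157394 (H = -241019 + 83625 = -157394)
y(s, p) = -5 + p + s (y(s, p) = (s + p) - 5 = (p + s) - 5 = -5 + p + s)
C = -3/157396 (C = 3/(-2 - 157394) = 3/(-157396) = 3*(-1/157396) = -3/157396 ≈ -1.9060e-5)
(((0*4)*y(2, -4))*(-249) - 155) - C = (((0*4)*(-5 - 4 + 2))*(-249) - 155) - 1*(-3/157396) = ((0*(-7))*(-249) - 155) + 3/157396 = (0*(-249) - 155) + 3/157396 = (0 - 155) + 3/157396 = -155 + 3/157396 = -24396377/157396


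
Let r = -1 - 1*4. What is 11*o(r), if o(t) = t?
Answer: -55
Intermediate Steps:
r = -5 (r = -1 - 4 = -5)
11*o(r) = 11*(-5) = -55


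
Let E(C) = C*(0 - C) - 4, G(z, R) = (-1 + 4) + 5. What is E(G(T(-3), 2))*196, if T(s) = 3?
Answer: -13328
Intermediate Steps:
G(z, R) = 8 (G(z, R) = 3 + 5 = 8)
E(C) = -4 - C² (E(C) = C*(-C) - 4 = -C² - 4 = -4 - C²)
E(G(T(-3), 2))*196 = (-4 - 1*8²)*196 = (-4 - 1*64)*196 = (-4 - 64)*196 = -68*196 = -13328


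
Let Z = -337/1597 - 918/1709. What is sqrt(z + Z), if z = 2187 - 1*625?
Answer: sqrt(11629657273371031)/2729273 ≈ 39.513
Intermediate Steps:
z = 1562 (z = 2187 - 625 = 1562)
Z = -2041979/2729273 (Z = -337*1/1597 - 918*1/1709 = -337/1597 - 918/1709 = -2041979/2729273 ≈ -0.74818)
sqrt(z + Z) = sqrt(1562 - 2041979/2729273) = sqrt(4261082447/2729273) = sqrt(11629657273371031)/2729273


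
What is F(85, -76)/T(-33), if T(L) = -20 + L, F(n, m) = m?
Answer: 76/53 ≈ 1.4340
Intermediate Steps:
F(85, -76)/T(-33) = -76/(-20 - 33) = -76/(-53) = -76*(-1/53) = 76/53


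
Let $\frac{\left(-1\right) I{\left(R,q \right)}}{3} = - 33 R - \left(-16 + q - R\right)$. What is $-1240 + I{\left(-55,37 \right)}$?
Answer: $-6457$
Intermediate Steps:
$I{\left(R,q \right)} = -48 + 3 q + 96 R$ ($I{\left(R,q \right)} = - 3 \left(- 33 R - \left(-16 + q - R\right)\right) = - 3 \left(- 33 R + \left(16 + R - q\right)\right) = - 3 \left(16 - q - 32 R\right) = -48 + 3 q + 96 R$)
$-1240 + I{\left(-55,37 \right)} = -1240 + \left(-48 + 3 \cdot 37 + 96 \left(-55\right)\right) = -1240 - 5217 = -6457$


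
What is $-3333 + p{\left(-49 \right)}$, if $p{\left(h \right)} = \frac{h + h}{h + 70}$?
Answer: $- \frac{10013}{3} \approx -3337.7$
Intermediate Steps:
$p{\left(h \right)} = \frac{2 h}{70 + h}$
$-3333 + p{\left(-49 \right)} = -3333 + 2 \left(-49\right) \frac{1}{70 - 49} = -3333 + 2 \left(-49\right) \frac{1}{21} = -3333 - \frac{14}{3} = - \frac{10013}{3}$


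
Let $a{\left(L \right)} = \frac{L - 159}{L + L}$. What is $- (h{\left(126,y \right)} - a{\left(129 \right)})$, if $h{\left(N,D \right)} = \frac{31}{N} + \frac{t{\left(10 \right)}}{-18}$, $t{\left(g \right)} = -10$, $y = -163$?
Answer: $- \frac{4973}{5418} \approx -0.91787$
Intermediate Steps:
$h{\left(N,D \right)} = \frac{5}{9} + \frac{31}{N}$ ($h{\left(N,D \right)} = \frac{31}{N} - \frac{10}{-18} = \frac{31}{N} - - \frac{5}{9} = \frac{31}{N} + \frac{5}{9} = \frac{5}{9} + \frac{31}{N}$)
$a{\left(L \right)} = \frac{-159 + L}{2 L}$
$- (h{\left(126,y \right)} - a{\left(129 \right)}) = - (\left(\frac{5}{9} + \frac{31}{126}\right) - \frac{-159 + 129}{2 \cdot 129}) = - (\left(\frac{5}{9} + 31 \cdot \frac{1}{126}\right) - \frac{1}{2} \cdot \frac{1}{129} \left(-30\right)) = - (\left(\frac{5}{9} + \frac{31}{126}\right) - - \frac{5}{43}) = - (\frac{101}{126} + \frac{5}{43}) = \left(-1\right) \frac{4973}{5418} = - \frac{4973}{5418}$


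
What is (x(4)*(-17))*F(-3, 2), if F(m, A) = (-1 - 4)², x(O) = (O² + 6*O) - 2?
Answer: -16150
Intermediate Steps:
x(O) = -2 + O² + 6*O
F(m, A) = 25 (F(m, A) = (-5)² = 25)
(x(4)*(-17))*F(-3, 2) = ((-2 + 4² + 6*4)*(-17))*25 = ((-2 + 16 + 24)*(-17))*25 = (38*(-17))*25 = -646*25 = -16150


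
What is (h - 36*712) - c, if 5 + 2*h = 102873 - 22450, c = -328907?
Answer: 343484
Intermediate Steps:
h = 40209 (h = -5/2 + (102873 - 22450)/2 = -5/2 + (½)*80423 = -5/2 + 80423/2 = 40209)
(h - 36*712) - c = (40209 - 36*712) - 1*(-328907) = (40209 - 25632) + 328907 = 14577 + 328907 = 343484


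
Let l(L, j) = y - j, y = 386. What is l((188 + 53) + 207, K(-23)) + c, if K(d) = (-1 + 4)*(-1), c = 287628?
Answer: 288017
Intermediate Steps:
K(d) = -3 (K(d) = 3*(-1) = -3)
l(L, j) = 386 - j
l((188 + 53) + 207, K(-23)) + c = (386 - 1*(-3)) + 287628 = (386 + 3) + 287628 = 389 + 287628 = 288017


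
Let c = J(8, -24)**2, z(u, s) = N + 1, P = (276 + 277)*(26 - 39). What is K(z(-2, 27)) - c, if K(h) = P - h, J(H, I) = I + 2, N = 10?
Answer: -7684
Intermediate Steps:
P = -7189 (P = 553*(-13) = -7189)
z(u, s) = 11 (z(u, s) = 10 + 1 = 11)
J(H, I) = 2 + I
c = 484 (c = (2 - 24)**2 = (-22)**2 = 484)
K(h) = -7189 - h
K(z(-2, 27)) - c = (-7189 - 1*11) - 1*484 = (-7189 - 11) - 484 = -7200 - 484 = -7684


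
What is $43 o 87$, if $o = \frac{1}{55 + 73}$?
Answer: $\frac{3741}{128} \approx 29.227$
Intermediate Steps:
$o = \frac{1}{128} \approx 0.0078125$
$43 o 87 = 43 \cdot \frac{1}{128} \cdot 87 = \frac{43}{128} \cdot 87 = \frac{3741}{128}$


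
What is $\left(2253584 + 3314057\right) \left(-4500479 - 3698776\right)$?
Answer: $-45650508307455$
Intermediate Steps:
$\left(2253584 + 3314057\right) \left(-4500479 - 3698776\right) = 5567641 \left(-8199255\right) = -45650508307455$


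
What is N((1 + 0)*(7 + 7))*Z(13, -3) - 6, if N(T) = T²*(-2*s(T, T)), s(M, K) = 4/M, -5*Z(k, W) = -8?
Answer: -926/5 ≈ -185.20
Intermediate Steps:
Z(k, W) = 8/5 (Z(k, W) = -⅕*(-8) = 8/5)
N(T) = -8*T (N(T) = T²*(-8/T) = -8*T)
N((1 + 0)*(7 + 7))*Z(13, -3) - 6 = -8*(1 + 0)*(7 + 7)*(8/5) - 6 = -8*14*(8/5) - 6 = -112*8/5 - 6 = -896/5 - 6 = -926/5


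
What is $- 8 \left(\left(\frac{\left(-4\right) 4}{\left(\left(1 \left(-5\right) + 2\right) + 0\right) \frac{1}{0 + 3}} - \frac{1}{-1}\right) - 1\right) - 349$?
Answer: $-477$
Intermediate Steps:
$- 8 \left(\left(\frac{\left(-4\right) 4}{\left(\left(1 \left(-5\right) + 2\right) + 0\right) \frac{1}{0 + 3}} - \frac{1}{-1}\right) - 1\right) - 349 = - 8 \left(\left(- \frac{16}{\left(\left(-5 + 2\right) + 0\right) \frac{1}{3}} - -1\right) - 1\right) - 349 = - 8 \left(\left(- \frac{16}{\left(-3 + 0\right) \frac{1}{3}} + 1\right) - 1\right) - 349 = - 8 \left(\left(- \frac{16}{\left(-3\right) \frac{1}{3}} + 1\right) - 1\right) - 349 = - 8 \left(\left(- \frac{16}{-1} + 1\right) - 1\right) - 349 = - 8 \left(\left(\left(-16\right) \left(-1\right) + 1\right) - 1\right) - 349 = - 8 \left(\left(16 + 1\right) - 1\right) - 349 = - 8 \left(17 - 1\right) - 349 = \left(-8\right) 16 - 349 = -128 - 349 = -477$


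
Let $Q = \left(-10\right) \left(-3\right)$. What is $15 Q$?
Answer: $450$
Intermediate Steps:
$Q = 30$
$15 Q = 15 \cdot 30 = 450$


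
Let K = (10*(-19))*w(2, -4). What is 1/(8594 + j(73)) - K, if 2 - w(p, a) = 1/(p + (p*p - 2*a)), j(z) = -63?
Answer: 21882022/59717 ≈ 366.43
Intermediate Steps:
w(p, a) = 2 - 1/(p + p² - 2*a) (w(p, a) = 2 - 1/(p + (p*p - 2*a)) = 2 - 1/(p + (p² - 2*a)) = 2 - 1/(p + p² - 2*a))
K = -2565/7 (K = (10*(-19))*((-1 - 4*(-4) + 2*2 + 2*2²)/(2 + 2² - 2*(-4))) = -190*(-1 + 16 + 4 + 2*4)/(2 + 4 + 8) = -190*(-1 + 16 + 4 + 8)/14 = -95*27/7 = -190*27/14 = -2565/7 ≈ -366.43)
1/(8594 + j(73)) - K = 1/(8594 - 63) - 1*(-2565/7) = 1/8531 + 2565/7 = 21882022/59717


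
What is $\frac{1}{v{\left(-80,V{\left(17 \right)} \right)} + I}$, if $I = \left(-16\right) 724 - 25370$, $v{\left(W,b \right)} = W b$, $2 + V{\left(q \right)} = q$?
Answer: $- \frac{1}{38154} \approx -2.621 \cdot 10^{-5}$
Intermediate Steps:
$V{\left(q \right)} = -2 + q$
$I = -36954$ ($I = -11584 - 25370 = -36954$)
$\frac{1}{v{\left(-80,V{\left(17 \right)} \right)} + I} = \frac{1}{- 80 \left(-2 + 17\right) - 36954} = \frac{1}{\left(-80\right) 15 - 36954} = \frac{1}{-1200 - 36954} = \frac{1}{-38154} = - \frac{1}{38154}$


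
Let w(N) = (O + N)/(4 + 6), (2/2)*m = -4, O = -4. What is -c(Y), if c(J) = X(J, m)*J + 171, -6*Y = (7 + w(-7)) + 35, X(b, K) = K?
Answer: -2974/15 ≈ -198.27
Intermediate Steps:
m = -4
w(N) = -2/5 + N/10 (w(N) = (-4 + N)/(4 + 6) = (-4 + N)/10 = (-4 + N)*(1/10) = -2/5 + N/10)
Y = -409/60 (Y = -((7 + (-2/5 + (1/10)*(-7))) + 35)/6 = -((7 + (-2/5 - 7/10)) + 35)/6 = -((7 - 11/10) + 35)/6 = -(59/10 + 35)/6 = -1/6*409/10 = -409/60 ≈ -6.8167)
c(J) = 171 - 4*J (c(J) = -4*J + 171 = 171 - 4*J)
-c(Y) = -(171 - 4*(-409/60)) = -(171 + 409/15) = -1*2974/15 = -2974/15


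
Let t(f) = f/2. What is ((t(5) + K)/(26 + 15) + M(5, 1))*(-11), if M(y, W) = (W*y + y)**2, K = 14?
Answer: -90563/82 ≈ -1104.4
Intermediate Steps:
t(f) = f/2 (t(f) = f*(1/2) = f/2)
M(y, W) = (y + W*y)**2
((t(5) + K)/(26 + 15) + M(5, 1))*(-11) = (((1/2)*5 + 14)/(26 + 15) + 5**2*(1 + 1)**2)*(-11) = ((5/2 + 14)/41 + 25*2**2)*(-11) = ((33/2)*(1/41) + 25*4)*(-11) = (33/82 + 100)*(-11) = (8233/82)*(-11) = -90563/82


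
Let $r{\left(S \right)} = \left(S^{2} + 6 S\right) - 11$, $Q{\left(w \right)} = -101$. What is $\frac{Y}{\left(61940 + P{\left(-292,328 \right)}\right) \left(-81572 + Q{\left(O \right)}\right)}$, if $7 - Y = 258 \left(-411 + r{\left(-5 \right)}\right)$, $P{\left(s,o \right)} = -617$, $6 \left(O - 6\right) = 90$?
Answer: $- \frac{110173}{5008433379} \approx -2.1997 \cdot 10^{-5}$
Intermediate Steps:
$O = 21$ ($O = 6 + \frac{1}{6} \cdot 90 = 6 + 15 = 21$)
$r{\left(S \right)} = -11 + S^{2} + 6 S$
$Y = 110173$ ($Y = 7 - 258 \left(-411 + \left(-11 + \left(-5\right)^{2} + 6 \left(-5\right)\right)\right) = 7 - 258 \left(-411 - 16\right) = 7 - 258 \left(-427\right) = 7 - -110166 = 7 + 110166 = 110173$)
$\frac{Y}{\left(61940 + P{\left(-292,328 \right)}\right) \left(-81572 + Q{\left(O \right)}\right)} = \frac{110173}{\left(61940 - 617\right) \left(-81572 - 101\right)} = \frac{110173}{61323 \left(-81673\right)} = \frac{110173}{-5008433379} = 110173 \left(- \frac{1}{5008433379}\right) = - \frac{110173}{5008433379}$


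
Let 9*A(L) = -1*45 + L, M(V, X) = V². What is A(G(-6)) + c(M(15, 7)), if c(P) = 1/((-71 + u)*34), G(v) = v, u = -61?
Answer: -25433/4488 ≈ -5.6669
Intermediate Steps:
A(L) = -5 + L/9 (A(L) = (-1*45 + L)/9 = (-45 + L)/9 = -5 + L/9)
c(P) = -1/4488 (c(P) = 1/(-71 - 61*34) = (1/34)/(-132) = -1/132*1/34 = -1/4488)
A(G(-6)) + c(M(15, 7)) = (-5 + (⅑)*(-6)) - 1/4488 = (-5 - ⅔) - 1/4488 = -17/3 - 1/4488 = -25433/4488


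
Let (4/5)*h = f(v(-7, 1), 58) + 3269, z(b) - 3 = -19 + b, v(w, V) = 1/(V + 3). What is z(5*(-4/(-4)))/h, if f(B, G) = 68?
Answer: -44/16685 ≈ -0.0026371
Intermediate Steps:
v(w, V) = 1/(3 + V)
z(b) = -16 + b (z(b) = 3 + (-19 + b) = -16 + b)
h = 16685/4 (h = 5*(68 + 3269)/4 = (5/4)*3337 = 16685/4 ≈ 4171.3)
z(5*(-4/(-4)))/h = (-16 + 5*(-4/(-4)))/(16685/4) = (-16 + 5*(-4*(-¼)))*(4/16685) = (-16 + 5*1)*(4/16685) = (-16 + 5)*(4/16685) = -11*4/16685 = -44/16685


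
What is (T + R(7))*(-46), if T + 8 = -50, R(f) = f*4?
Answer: 1380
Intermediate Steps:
R(f) = 4*f
T = -58 (T = -8 - 50 = -58)
(T + R(7))*(-46) = (-58 + 4*7)*(-46) = (-58 + 28)*(-46) = -30*(-46) = 1380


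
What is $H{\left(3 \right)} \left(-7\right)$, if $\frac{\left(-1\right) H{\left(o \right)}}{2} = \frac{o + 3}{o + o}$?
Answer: $14$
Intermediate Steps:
$H{\left(o \right)} = - \frac{3 + o}{o}$ ($H{\left(o \right)} = - 2 \frac{o + 3}{o + o} = - 2 \frac{3 + o}{2 o} = - \frac{3 + o}{o}$)
$H{\left(3 \right)} \left(-7\right) = \frac{-3 - 3}{3} \left(-7\right) = \frac{1}{3} \left(-6\right) \left(-7\right) = \left(-2\right) \left(-7\right) = 14$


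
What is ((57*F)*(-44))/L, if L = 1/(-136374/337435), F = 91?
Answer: 4446337896/48205 ≈ 92238.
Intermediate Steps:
L = -48205/19482 (L = 1/(-136374*1/337435) = 1/(-19482/48205) = -48205/19482 ≈ -2.4743)
((57*F)*(-44))/L = ((57*91)*(-44))/(-48205/19482) = (5187*(-44))*(-19482/48205) = -228228*(-19482/48205) = 4446337896/48205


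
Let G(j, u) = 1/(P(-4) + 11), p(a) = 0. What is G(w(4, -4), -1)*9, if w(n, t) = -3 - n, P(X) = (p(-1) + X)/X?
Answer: ¾ ≈ 0.75000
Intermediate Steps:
P(X) = 1 (P(X) = (0 + X)/X = X/X = 1)
G(j, u) = 1/12 (G(j, u) = 1/(1 + 11) = 1/12)
G(w(4, -4), -1)*9 = (1/12)*9 = ¾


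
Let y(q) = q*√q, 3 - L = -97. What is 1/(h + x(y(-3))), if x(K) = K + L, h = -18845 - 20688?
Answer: I/(-39433*I + 3*√3) ≈ -2.5359e-5 + 3.3417e-9*I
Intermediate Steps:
L = 100 (L = 3 - 1*(-97) = 3 + 97 = 100)
h = -39533
y(q) = q^(3/2)
x(K) = 100 + K (x(K) = K + 100 = 100 + K)
1/(h + x(y(-3))) = 1/(-39533 + (100 + (-3)^(3/2))) = 1/(-39533 + (100 - 3*I*√3)) = 1/(-39433 - 3*I*√3)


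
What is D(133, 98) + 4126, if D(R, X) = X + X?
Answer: 4322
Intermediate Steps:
D(R, X) = 2*X
D(133, 98) + 4126 = 2*98 + 4126 = 196 + 4126 = 4322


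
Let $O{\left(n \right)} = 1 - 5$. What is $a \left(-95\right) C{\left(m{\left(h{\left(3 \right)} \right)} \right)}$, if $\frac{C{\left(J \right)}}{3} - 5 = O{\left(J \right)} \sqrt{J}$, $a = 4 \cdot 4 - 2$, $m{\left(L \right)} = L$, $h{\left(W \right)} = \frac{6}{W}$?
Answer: $-19950 + 15960 \sqrt{2} \approx 2620.8$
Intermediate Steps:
$a = 14$ ($a = 16 - 2 = 14$)
$O{\left(n \right)} = -4$ ($O{\left(n \right)} = 1 - 5 = -4$)
$C{\left(J \right)} = 15 - 12 \sqrt{J}$ ($C{\left(J \right)} = 15 + 3 \left(- 4 \sqrt{J}\right) = 15 - 12 \sqrt{J}$)
$a \left(-95\right) C{\left(m{\left(h{\left(3 \right)} \right)} \right)} = 14 \left(-95\right) \left(15 - 12 \sqrt{\frac{6}{3}}\right) = - 1330 \left(15 - 12 \sqrt{6 \cdot \frac{1}{3}}\right) = - 1330 \left(15 - 12 \sqrt{2}\right) = -19950 + 15960 \sqrt{2}$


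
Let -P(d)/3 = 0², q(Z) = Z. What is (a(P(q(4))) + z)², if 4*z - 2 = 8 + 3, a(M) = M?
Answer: 169/16 ≈ 10.563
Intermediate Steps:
P(d) = 0 (P(d) = -3*0² = -3*0 = 0)
z = 13/4 (z = ½ + (8 + 3)/4 = ½ + (¼)*11 = ½ + 11/4 = 13/4 ≈ 3.2500)
(a(P(q(4))) + z)² = (0 + 13/4)² = (13/4)² = 169/16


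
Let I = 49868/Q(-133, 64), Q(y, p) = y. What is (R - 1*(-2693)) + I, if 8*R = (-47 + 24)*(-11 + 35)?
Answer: 42732/19 ≈ 2249.1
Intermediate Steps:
R = -69 (R = ((-47 + 24)*(-11 + 35))/8 = (-23*24)/8 = (⅛)*(-552) = -69)
I = -7124/19 (I = 49868/(-133) = 49868*(-1/133) = -7124/19 ≈ -374.95)
(R - 1*(-2693)) + I = (-69 - 1*(-2693)) - 7124/19 = (-69 + 2693) - 7124/19 = 2624 - 7124/19 = 42732/19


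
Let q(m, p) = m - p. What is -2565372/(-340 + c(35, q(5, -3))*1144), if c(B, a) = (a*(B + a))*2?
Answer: -213781/65561 ≈ -3.2608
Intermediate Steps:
c(B, a) = 2*a*(B + a)
-2565372/(-340 + c(35, q(5, -3))*1144) = -2565372/(-340 + (2*(5 - 1*(-3))*(35 + (5 - 1*(-3))))*1144) = -2565372/(-340 + (2*(5 + 3)*(35 + (5 + 3)))*1144) = -2565372/(-340 + (2*8*(35 + 8))*1144) = -2565372/(-340 + (2*8*43)*1144) = -2565372/(-340 + 688*1144) = -2565372/(-340 + 787072) = -2565372/786732 = -2565372*1/786732 = -213781/65561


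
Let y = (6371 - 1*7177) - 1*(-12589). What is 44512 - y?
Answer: 32729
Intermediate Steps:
y = 11783 (y = (6371 - 7177) + 12589 = -806 + 12589 = 11783)
44512 - y = 44512 - 1*11783 = 44512 - 11783 = 32729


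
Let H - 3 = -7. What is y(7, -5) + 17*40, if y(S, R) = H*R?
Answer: 700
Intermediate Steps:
H = -4 (H = 3 - 7 = -4)
y(S, R) = -4*R
y(7, -5) + 17*40 = -4*(-5) + 17*40 = 20 + 680 = 700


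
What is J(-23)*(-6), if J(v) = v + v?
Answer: 276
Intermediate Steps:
J(v) = 2*v
J(-23)*(-6) = (2*(-23))*(-6) = -46*(-6) = 276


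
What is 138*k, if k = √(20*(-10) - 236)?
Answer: 276*I*√109 ≈ 2881.5*I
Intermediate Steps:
k = 2*I*√109 (k = √(-200 - 236) = √(-436) = 2*I*√109 ≈ 20.881*I)
138*k = 138*(2*I*√109) = 276*I*√109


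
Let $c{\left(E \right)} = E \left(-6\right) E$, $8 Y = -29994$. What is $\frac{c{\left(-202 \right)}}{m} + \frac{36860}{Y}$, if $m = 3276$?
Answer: $- \frac{115406638}{1364727} \approx -84.564$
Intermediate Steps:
$Y = - \frac{14997}{4}$ ($Y = \frac{1}{8} \left(-29994\right) = - \frac{14997}{4} \approx -3749.3$)
$c{\left(E \right)} = - 6 E^{2}$ ($c{\left(E \right)} = - 6 E E = - 6 E^{2}$)
$\frac{c{\left(-202 \right)}}{m} + \frac{36860}{Y} = \frac{\left(-6\right) \left(-202\right)^{2}}{3276} + \frac{36860}{- \frac{14997}{4}} = \left(-6\right) 40804 \cdot \frac{1}{3276} + 36860 \left(- \frac{4}{14997}\right) = \left(-244824\right) \frac{1}{3276} - \frac{147440}{14997} = - \frac{20402}{273} - \frac{147440}{14997} = - \frac{115406638}{1364727}$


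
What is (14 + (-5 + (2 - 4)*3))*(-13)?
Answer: -39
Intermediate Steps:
(14 + (-5 + (2 - 4)*3))*(-13) = (14 + (-5 - 2*3))*(-13) = (14 + (-5 - 6))*(-13) = (14 - 11)*(-13) = 3*(-13) = -39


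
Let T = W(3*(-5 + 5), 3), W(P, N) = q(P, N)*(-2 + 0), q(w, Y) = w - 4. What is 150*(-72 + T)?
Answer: -9600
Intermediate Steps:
q(w, Y) = -4 + w
W(P, N) = 8 - 2*P (W(P, N) = (-4 + P)*(-2 + 0) = (-4 + P)*(-2) = 8 - 2*P)
T = 8 (T = 8 - 6*(-5 + 5) = 8 - 6*0 = 8 - 2*0 = 8 + 0 = 8)
150*(-72 + T) = 150*(-72 + 8) = 150*(-64) = -9600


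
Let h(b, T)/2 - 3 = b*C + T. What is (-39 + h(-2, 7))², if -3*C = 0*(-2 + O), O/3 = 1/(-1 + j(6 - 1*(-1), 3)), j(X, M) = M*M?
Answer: 361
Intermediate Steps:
j(X, M) = M²
O = 3/8 (O = 3/(-1 + 3²) = 3/(-1 + 9) = 3/8 ≈ 0.37500)
C = 0 (C = -0*(-2 + 3/8) = -0*(-13)/8 = -⅓*0 = 0)
h(b, T) = 6 + 2*T (h(b, T) = 6 + 2*(b*0 + T) = 6 + 2*(0 + T) = 6 + 2*T)
(-39 + h(-2, 7))² = (-39 + (6 + 2*7))² = (-39 + (6 + 14))² = (-39 + 20)² = (-19)² = 361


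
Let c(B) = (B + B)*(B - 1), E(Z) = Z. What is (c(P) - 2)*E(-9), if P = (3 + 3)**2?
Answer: -22662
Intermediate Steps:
P = 36 (P = 6**2 = 36)
c(B) = 2*B*(-1 + B) (c(B) = (2*B)*(-1 + B) = 2*B*(-1 + B))
(c(P) - 2)*E(-9) = (2*36*(-1 + 36) - 2)*(-9) = (2*36*35 - 2)*(-9) = (2520 - 2)*(-9) = 2518*(-9) = -22662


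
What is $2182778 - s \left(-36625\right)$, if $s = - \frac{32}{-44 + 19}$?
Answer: $2229658$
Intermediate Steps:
$s = \frac{32}{25}$ ($s = - \frac{32}{-25} = \left(-32\right) \left(- \frac{1}{25}\right) = \frac{32}{25} \approx 1.28$)
$2182778 - s \left(-36625\right) = 2182778 - \frac{32}{25} \left(-36625\right) = 2182778 - -46880 = 2182778 + 46880 = 2229658$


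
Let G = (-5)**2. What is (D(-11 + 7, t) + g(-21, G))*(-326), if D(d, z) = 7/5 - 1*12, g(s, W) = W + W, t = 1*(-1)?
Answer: -64222/5 ≈ -12844.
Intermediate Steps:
t = -1
G = 25
g(s, W) = 2*W
D(d, z) = -53/5 (D(d, z) = 7*(1/5) - 12 = 7/5 - 12 = -53/5)
(D(-11 + 7, t) + g(-21, G))*(-326) = (-53/5 + 2*25)*(-326) = (-53/5 + 50)*(-326) = (197/5)*(-326) = -64222/5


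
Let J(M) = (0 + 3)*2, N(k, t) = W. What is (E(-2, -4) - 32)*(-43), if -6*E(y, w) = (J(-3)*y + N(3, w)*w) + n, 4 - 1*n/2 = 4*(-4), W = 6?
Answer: 4214/3 ≈ 1404.7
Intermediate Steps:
N(k, t) = 6
J(M) = 6 (J(M) = 3*2 = 6)
n = 40 (n = 8 - 8*(-4) = 8 - 2*(-16) = 8 + 32 = 40)
E(y, w) = -20/3 - w - y (E(y, w) = -((6*y + 6*w) + 40)/6 = -((6*w + 6*y) + 40)/6 = -(40 + 6*w + 6*y)/6 = -20/3 - w - y)
(E(-2, -4) - 32)*(-43) = ((-20/3 - 1*(-4) - 1*(-2)) - 32)*(-43) = ((-20/3 + 4 + 2) - 32)*(-43) = (-⅔ - 32)*(-43) = -98/3*(-43) = 4214/3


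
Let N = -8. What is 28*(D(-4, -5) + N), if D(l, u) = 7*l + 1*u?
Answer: -1148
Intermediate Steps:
D(l, u) = u + 7*l (D(l, u) = 7*l + u = u + 7*l)
28*(D(-4, -5) + N) = 28*((-5 + 7*(-4)) - 8) = 28*((-5 - 28) - 8) = 28*(-33 - 8) = 28*(-41) = -1148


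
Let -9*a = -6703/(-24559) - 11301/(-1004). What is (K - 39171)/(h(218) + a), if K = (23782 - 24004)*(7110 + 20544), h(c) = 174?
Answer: -124642845781956/3484450955 ≈ -35771.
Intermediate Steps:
a = -284271071/221915124 (a = -(-6703/(-24559) - 11301/(-1004))/9 = -(-6703*(-1/24559) - 11301*(-1/1004))/9 = -(6703/24559 + 11301/1004)/9 = -⅑*284271071/24657236 = -284271071/221915124 ≈ -1.2810)
K = -6139188 (K = -222*27654 = -6139188)
(K - 39171)/(h(218) + a) = (-6139188 - 39171)/(174 - 284271071/221915124) = -6178359/38328960505/221915124 = -6178359*221915124/38328960505 = -124642845781956/3484450955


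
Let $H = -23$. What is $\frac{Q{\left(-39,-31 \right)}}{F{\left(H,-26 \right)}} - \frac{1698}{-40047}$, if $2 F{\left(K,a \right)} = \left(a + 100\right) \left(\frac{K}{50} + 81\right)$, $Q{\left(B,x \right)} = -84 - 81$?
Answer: $- \frac{25795816}{1988987651} \approx -0.012969$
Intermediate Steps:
$Q{\left(B,x \right)} = -165$
$F{\left(K,a \right)} = \frac{\left(81 + \frac{K}{50}\right) \left(100 + a\right)}{2}$ ($F{\left(K,a \right)} = \frac{\left(a + 100\right) \left(\frac{K}{50} + 81\right)}{2} = \frac{\left(100 + a\right) \left(K \frac{1}{50} + 81\right)}{2} = \frac{\left(100 + a\right) \left(\frac{K}{50} + 81\right)}{2} = \frac{\left(100 + a\right) \left(81 + \frac{K}{50}\right)}{2} = \frac{\left(81 + \frac{K}{50}\right) \left(100 + a\right)}{2}$)
$\frac{Q{\left(-39,-31 \right)}}{F{\left(H,-26 \right)}} - \frac{1698}{-40047} = - \frac{165}{4050 - 23 + \frac{81}{2} \left(-26\right) + \frac{1}{100} \left(-23\right) \left(-26\right)} - \frac{1698}{-40047} = - \frac{165}{4050 - 23 - 1053 + \frac{299}{50}} - - \frac{566}{13349} = - \frac{165}{\frac{148999}{50}} + \frac{566}{13349} = \left(-165\right) \frac{50}{148999} + \frac{566}{13349} = - \frac{8250}{148999} + \frac{566}{13349} = - \frac{25795816}{1988987651}$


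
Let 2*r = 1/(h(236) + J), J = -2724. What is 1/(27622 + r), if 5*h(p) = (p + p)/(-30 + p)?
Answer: 2805248/77486559741 ≈ 3.6203e-5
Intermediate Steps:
h(p) = 2*p/(5*(-30 + p)) (h(p) = ((p + p)/(-30 + p))/5 = ((2*p)/(-30 + p))/5 = (2*p/(-30 + p))/5 = 2*p/(5*(-30 + p)))
r = -515/2805248 (r = 1/(2*((⅖)*236/(-30 + 236) - 2724)) = 1/(2*((⅖)*236/206 - 2724)) = 1/(2*((⅖)*236*(1/206) - 2724)) = 1/(2*(236/515 - 2724)) = 1/(2*(-1402624/515)) = (½)*(-515/1402624) = -515/2805248 ≈ -0.00018358)
1/(27622 + r) = 1/(27622 - 515/2805248) = 1/(77486559741/2805248) = 2805248/77486559741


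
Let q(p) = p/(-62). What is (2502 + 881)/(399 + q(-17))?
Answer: 209746/24755 ≈ 8.4729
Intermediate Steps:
q(p) = -p/62
(2502 + 881)/(399 + q(-17)) = (2502 + 881)/(399 - 1/62*(-17)) = 3383/(399 + 17/62) = 3383/(24755/62) = 3383*(62/24755) = 209746/24755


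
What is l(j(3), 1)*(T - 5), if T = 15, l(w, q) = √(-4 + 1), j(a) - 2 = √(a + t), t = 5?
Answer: 10*I*√3 ≈ 17.32*I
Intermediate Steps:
j(a) = 2 + √(5 + a) (j(a) = 2 + √(a + 5) = 2 + √(5 + a))
l(w, q) = I*√3 (l(w, q) = √(-3) = I*√3)
l(j(3), 1)*(T - 5) = (I*√3)*(15 - 5) = (I*√3)*10 = 10*I*√3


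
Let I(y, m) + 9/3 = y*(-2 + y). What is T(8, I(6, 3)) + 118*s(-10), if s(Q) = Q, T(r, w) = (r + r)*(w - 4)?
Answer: -908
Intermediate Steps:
I(y, m) = -3 + y*(-2 + y)
T(r, w) = 2*r*(-4 + w) (T(r, w) = (2*r)*(-4 + w) = 2*r*(-4 + w))
T(8, I(6, 3)) + 118*s(-10) = 2*8*(-4 + (-3 + 6² - 2*6)) + 118*(-10) = 2*8*(-4 + (-3 + 36 - 12)) - 1180 = 2*8*(-4 + 21) - 1180 = 2*8*17 - 1180 = 272 - 1180 = -908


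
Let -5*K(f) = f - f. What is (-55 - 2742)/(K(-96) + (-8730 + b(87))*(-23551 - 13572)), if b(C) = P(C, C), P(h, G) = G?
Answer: -2797/320854089 ≈ -8.7174e-6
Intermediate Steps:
b(C) = C
K(f) = 0 (K(f) = -(f - f)/5 = -1/5*0 = 0)
(-55 - 2742)/(K(-96) + (-8730 + b(87))*(-23551 - 13572)) = (-55 - 2742)/(0 + (-8730 + 87)*(-23551 - 13572)) = -2797/(0 - 8643*(-37123)) = -2797/(0 + 320854089) = -2797/320854089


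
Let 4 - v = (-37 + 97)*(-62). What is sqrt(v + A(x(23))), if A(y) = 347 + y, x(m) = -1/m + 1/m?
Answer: sqrt(4071) ≈ 63.804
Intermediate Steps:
x(m) = 0 (x(m) = -1/m + 1/m = 0)
v = 3724 (v = 4 - (-37 + 97)*(-62) = 4 - 60*(-62) = 4 - 1*(-3720) = 4 + 3720 = 3724)
sqrt(v + A(x(23))) = sqrt(3724 + (347 + 0)) = sqrt(3724 + 347) = sqrt(4071)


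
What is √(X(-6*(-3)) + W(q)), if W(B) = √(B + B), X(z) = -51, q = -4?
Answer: √(-51 + 2*I*√2) ≈ 0.19795 + 7.1442*I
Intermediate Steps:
W(B) = √2*√B (W(B) = √(2*B) = √2*√B)
√(X(-6*(-3)) + W(q)) = √(-51 + √2*√(-4)) = √(-51 + √2*(2*I)) = √(-51 + 2*I*√2)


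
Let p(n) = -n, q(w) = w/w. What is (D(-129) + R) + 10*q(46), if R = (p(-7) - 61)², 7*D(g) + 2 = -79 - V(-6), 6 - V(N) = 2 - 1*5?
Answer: 20392/7 ≈ 2913.1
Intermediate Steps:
q(w) = 1
V(N) = 9 (V(N) = 6 - (2 - 1*5) = 6 - (2 - 5) = 6 - 1*(-3) = 6 + 3 = 9)
D(g) = -90/7 (D(g) = -2/7 + (-79 - 1*9)/7 = -2/7 + (-79 - 9)/7 = -2/7 + (⅐)*(-88) = -2/7 - 88/7 = -90/7)
R = 2916 (R = (-1*(-7) - 61)² = (7 - 61)² = (-54)² = 2916)
(D(-129) + R) + 10*q(46) = (-90/7 + 2916) + 10*1 = 20322/7 + 10 = 20392/7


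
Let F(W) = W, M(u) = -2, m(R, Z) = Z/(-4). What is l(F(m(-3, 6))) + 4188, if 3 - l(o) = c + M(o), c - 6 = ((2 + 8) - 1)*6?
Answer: 4133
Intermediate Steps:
m(R, Z) = -Z/4 (m(R, Z) = Z*(-¼) = -Z/4)
c = 60 (c = 6 + ((2 + 8) - 1)*6 = 6 + (10 - 1)*6 = 6 + 9*6 = 6 + 54 = 60)
l(o) = -55 (l(o) = 3 - (60 - 2) = 3 - 1*58 = 3 - 58 = -55)
l(F(m(-3, 6))) + 4188 = -55 + 4188 = 4133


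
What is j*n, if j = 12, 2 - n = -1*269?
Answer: 3252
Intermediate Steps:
n = 271 (n = 2 - (-1)*269 = 2 - 1*(-269) = 2 + 269 = 271)
j*n = 12*271 = 3252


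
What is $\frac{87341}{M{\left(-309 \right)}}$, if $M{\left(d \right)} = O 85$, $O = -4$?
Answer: $- \frac{87341}{340} \approx -256.89$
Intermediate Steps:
$M{\left(d \right)} = -340$ ($M{\left(d \right)} = \left(-4\right) 85 = -340$)
$\frac{87341}{M{\left(-309 \right)}} = \frac{87341}{-340} = 87341 \left(- \frac{1}{340}\right) = - \frac{87341}{340}$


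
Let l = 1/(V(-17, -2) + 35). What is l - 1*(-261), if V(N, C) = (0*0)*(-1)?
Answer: 9136/35 ≈ 261.03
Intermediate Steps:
V(N, C) = 0 (V(N, C) = 0*(-1) = 0)
l = 1/35 (l = 1/(0 + 35) = 1/35 ≈ 0.028571)
l - 1*(-261) = 1/35 - 1*(-261) = 1/35 + 261 = 9136/35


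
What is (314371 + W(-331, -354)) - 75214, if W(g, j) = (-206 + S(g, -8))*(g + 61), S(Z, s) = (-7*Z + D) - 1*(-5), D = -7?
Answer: -330273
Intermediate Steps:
S(Z, s) = -2 - 7*Z (S(Z, s) = (-7*Z - 7) - 1*(-5) = (-7 - 7*Z) + 5 = -2 - 7*Z)
W(g, j) = (-208 - 7*g)*(61 + g) (W(g, j) = (-206 + (-2 - 7*g))*(g + 61) = (-208 - 7*g)*(61 + g))
(314371 + W(-331, -354)) - 75214 = (314371 + (-12688 - 635*(-331) - 7*(-331)²)) - 75214 = (314371 + (-12688 + 210185 - 7*109561)) - 75214 = (314371 + (-12688 + 210185 - 766927)) - 75214 = (314371 - 569430) - 75214 = -255059 - 75214 = -330273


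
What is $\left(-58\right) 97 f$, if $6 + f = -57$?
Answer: $354438$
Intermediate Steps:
$f = -63$ ($f = -6 - 57 = -63$)
$\left(-58\right) 97 f = \left(-58\right) 97 \left(-63\right) = \left(-5626\right) \left(-63\right) = 354438$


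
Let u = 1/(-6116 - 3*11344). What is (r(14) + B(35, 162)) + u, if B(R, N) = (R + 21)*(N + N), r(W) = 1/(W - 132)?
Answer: 42978253275/2368732 ≈ 18144.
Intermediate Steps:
r(W) = 1/(-132 + W)
B(R, N) = 2*N*(21 + R) (B(R, N) = (21 + R)*(2*N) = 2*N*(21 + R))
u = -1/40148 (u = 1/(-6116 - 34032) = 1/(-40148) = -1/40148 ≈ -2.4908e-5)
(r(14) + B(35, 162)) + u = (1/(-132 + 14) + 2*162*(21 + 35)) - 1/40148 = (1/(-118) + 2*162*56) - 1/40148 = (-1/118 + 18144) - 1/40148 = 2140991/118 - 1/40148 = 42978253275/2368732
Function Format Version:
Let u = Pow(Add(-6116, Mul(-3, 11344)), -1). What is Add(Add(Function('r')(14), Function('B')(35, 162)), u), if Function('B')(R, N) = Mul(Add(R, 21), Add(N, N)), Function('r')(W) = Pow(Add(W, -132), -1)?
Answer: Rational(42978253275, 2368732) ≈ 18144.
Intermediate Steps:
Function('r')(W) = Pow(Add(-132, W), -1)
Function('B')(R, N) = Mul(2, N, Add(21, R)) (Function('B')(R, N) = Mul(Add(21, R), Mul(2, N)) = Mul(2, N, Add(21, R)))
u = Rational(-1, 40148) (u = Pow(Add(-6116, -34032), -1) = Pow(-40148, -1) = Rational(-1, 40148) ≈ -2.4908e-5)
Add(Add(Function('r')(14), Function('B')(35, 162)), u) = Add(Add(Pow(Add(-132, 14), -1), Mul(2, 162, Add(21, 35))), Rational(-1, 40148)) = Add(Add(Pow(-118, -1), Mul(2, 162, 56)), Rational(-1, 40148)) = Add(Add(Rational(-1, 118), 18144), Rational(-1, 40148)) = Add(Rational(2140991, 118), Rational(-1, 40148)) = Rational(42978253275, 2368732)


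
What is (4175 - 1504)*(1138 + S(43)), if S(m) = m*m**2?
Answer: 215402795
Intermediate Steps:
S(m) = m**3
(4175 - 1504)*(1138 + S(43)) = (4175 - 1504)*(1138 + 43**3) = 2671*(1138 + 79507) = 2671*80645 = 215402795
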